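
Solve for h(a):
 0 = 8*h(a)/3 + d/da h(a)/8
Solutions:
 h(a) = C1*exp(-64*a/3)


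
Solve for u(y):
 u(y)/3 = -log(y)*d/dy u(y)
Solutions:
 u(y) = C1*exp(-li(y)/3)


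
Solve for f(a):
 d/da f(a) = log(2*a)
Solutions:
 f(a) = C1 + a*log(a) - a + a*log(2)


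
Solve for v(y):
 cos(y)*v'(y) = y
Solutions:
 v(y) = C1 + Integral(y/cos(y), y)


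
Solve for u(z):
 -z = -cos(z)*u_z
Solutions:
 u(z) = C1 + Integral(z/cos(z), z)


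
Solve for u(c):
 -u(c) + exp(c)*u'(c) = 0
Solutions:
 u(c) = C1*exp(-exp(-c))


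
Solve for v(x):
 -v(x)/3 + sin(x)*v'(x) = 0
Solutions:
 v(x) = C1*(cos(x) - 1)^(1/6)/(cos(x) + 1)^(1/6)


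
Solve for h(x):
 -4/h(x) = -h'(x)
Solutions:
 h(x) = -sqrt(C1 + 8*x)
 h(x) = sqrt(C1 + 8*x)


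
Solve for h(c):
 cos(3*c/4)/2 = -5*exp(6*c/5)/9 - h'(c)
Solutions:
 h(c) = C1 - 25*exp(6*c/5)/54 - 2*sin(3*c/4)/3


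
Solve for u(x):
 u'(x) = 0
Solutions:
 u(x) = C1


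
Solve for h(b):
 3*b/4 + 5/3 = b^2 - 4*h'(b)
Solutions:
 h(b) = C1 + b^3/12 - 3*b^2/32 - 5*b/12


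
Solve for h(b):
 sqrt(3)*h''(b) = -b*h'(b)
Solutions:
 h(b) = C1 + C2*erf(sqrt(2)*3^(3/4)*b/6)


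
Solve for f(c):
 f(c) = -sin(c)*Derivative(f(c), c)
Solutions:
 f(c) = C1*sqrt(cos(c) + 1)/sqrt(cos(c) - 1)


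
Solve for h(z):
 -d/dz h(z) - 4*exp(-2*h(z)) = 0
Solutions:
 h(z) = log(-sqrt(C1 - 8*z))
 h(z) = log(C1 - 8*z)/2


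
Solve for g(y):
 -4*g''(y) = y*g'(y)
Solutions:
 g(y) = C1 + C2*erf(sqrt(2)*y/4)


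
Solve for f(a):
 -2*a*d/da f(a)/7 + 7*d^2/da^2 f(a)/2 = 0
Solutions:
 f(a) = C1 + C2*erfi(sqrt(2)*a/7)


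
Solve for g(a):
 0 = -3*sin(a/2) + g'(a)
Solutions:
 g(a) = C1 - 6*cos(a/2)


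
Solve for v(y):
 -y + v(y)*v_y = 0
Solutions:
 v(y) = -sqrt(C1 + y^2)
 v(y) = sqrt(C1 + y^2)


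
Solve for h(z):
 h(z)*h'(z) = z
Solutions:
 h(z) = -sqrt(C1 + z^2)
 h(z) = sqrt(C1 + z^2)


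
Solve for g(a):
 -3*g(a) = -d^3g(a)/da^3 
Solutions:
 g(a) = C3*exp(3^(1/3)*a) + (C1*sin(3^(5/6)*a/2) + C2*cos(3^(5/6)*a/2))*exp(-3^(1/3)*a/2)


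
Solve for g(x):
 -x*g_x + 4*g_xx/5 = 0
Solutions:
 g(x) = C1 + C2*erfi(sqrt(10)*x/4)


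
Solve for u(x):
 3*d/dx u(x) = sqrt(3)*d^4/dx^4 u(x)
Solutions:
 u(x) = C1 + C4*exp(3^(1/6)*x) + (C2*sin(3^(2/3)*x/2) + C3*cos(3^(2/3)*x/2))*exp(-3^(1/6)*x/2)


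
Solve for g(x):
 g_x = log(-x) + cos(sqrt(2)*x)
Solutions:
 g(x) = C1 + x*log(-x) - x + sqrt(2)*sin(sqrt(2)*x)/2


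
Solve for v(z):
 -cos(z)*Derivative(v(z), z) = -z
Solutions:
 v(z) = C1 + Integral(z/cos(z), z)


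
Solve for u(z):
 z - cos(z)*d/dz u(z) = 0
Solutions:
 u(z) = C1 + Integral(z/cos(z), z)


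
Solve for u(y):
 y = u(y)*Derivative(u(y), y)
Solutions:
 u(y) = -sqrt(C1 + y^2)
 u(y) = sqrt(C1 + y^2)


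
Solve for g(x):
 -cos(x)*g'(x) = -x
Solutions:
 g(x) = C1 + Integral(x/cos(x), x)


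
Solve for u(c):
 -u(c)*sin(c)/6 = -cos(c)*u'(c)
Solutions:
 u(c) = C1/cos(c)^(1/6)


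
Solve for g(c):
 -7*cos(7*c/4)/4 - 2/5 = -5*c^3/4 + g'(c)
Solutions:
 g(c) = C1 + 5*c^4/16 - 2*c/5 - sin(7*c/4)


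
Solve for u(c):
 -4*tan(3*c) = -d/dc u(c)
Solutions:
 u(c) = C1 - 4*log(cos(3*c))/3


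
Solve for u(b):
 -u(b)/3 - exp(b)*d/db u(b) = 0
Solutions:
 u(b) = C1*exp(exp(-b)/3)


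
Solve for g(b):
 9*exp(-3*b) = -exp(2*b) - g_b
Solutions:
 g(b) = C1 - exp(2*b)/2 + 3*exp(-3*b)


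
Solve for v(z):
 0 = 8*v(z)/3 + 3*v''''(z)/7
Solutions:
 v(z) = (C1*sin(14^(1/4)*sqrt(3)*z/3) + C2*cos(14^(1/4)*sqrt(3)*z/3))*exp(-14^(1/4)*sqrt(3)*z/3) + (C3*sin(14^(1/4)*sqrt(3)*z/3) + C4*cos(14^(1/4)*sqrt(3)*z/3))*exp(14^(1/4)*sqrt(3)*z/3)


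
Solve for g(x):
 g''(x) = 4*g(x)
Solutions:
 g(x) = C1*exp(-2*x) + C2*exp(2*x)


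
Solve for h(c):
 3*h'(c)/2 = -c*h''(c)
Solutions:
 h(c) = C1 + C2/sqrt(c)


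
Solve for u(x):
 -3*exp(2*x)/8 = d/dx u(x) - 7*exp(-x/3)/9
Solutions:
 u(x) = C1 - 3*exp(2*x)/16 - 7*exp(-x/3)/3


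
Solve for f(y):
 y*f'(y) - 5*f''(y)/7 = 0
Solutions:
 f(y) = C1 + C2*erfi(sqrt(70)*y/10)


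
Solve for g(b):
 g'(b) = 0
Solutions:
 g(b) = C1


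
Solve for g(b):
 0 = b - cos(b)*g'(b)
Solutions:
 g(b) = C1 + Integral(b/cos(b), b)


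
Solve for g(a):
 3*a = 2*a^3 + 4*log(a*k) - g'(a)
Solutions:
 g(a) = C1 + a^4/2 - 3*a^2/2 + 4*a*log(a*k) - 4*a


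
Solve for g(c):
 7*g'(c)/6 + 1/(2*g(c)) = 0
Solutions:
 g(c) = -sqrt(C1 - 42*c)/7
 g(c) = sqrt(C1 - 42*c)/7


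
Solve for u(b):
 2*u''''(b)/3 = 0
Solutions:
 u(b) = C1 + C2*b + C3*b^2 + C4*b^3


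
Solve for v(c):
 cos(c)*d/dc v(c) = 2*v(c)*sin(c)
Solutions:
 v(c) = C1/cos(c)^2


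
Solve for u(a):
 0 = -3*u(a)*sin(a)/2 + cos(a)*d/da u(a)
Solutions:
 u(a) = C1/cos(a)^(3/2)


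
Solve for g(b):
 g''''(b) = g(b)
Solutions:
 g(b) = C1*exp(-b) + C2*exp(b) + C3*sin(b) + C4*cos(b)


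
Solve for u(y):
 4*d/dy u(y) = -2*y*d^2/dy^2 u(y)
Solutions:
 u(y) = C1 + C2/y


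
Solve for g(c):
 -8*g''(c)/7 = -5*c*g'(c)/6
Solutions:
 g(c) = C1 + C2*erfi(sqrt(210)*c/24)


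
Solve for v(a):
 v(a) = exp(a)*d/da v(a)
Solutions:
 v(a) = C1*exp(-exp(-a))


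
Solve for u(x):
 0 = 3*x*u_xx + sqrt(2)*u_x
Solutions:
 u(x) = C1 + C2*x^(1 - sqrt(2)/3)


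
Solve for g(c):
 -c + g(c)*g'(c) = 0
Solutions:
 g(c) = -sqrt(C1 + c^2)
 g(c) = sqrt(C1 + c^2)


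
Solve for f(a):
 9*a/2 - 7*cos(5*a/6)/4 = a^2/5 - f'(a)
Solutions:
 f(a) = C1 + a^3/15 - 9*a^2/4 + 21*sin(5*a/6)/10


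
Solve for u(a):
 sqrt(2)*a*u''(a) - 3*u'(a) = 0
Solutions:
 u(a) = C1 + C2*a^(1 + 3*sqrt(2)/2)


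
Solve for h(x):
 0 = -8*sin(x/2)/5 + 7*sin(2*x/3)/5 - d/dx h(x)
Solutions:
 h(x) = C1 + 16*cos(x/2)/5 - 21*cos(2*x/3)/10


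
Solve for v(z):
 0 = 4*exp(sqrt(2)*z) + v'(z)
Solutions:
 v(z) = C1 - 2*sqrt(2)*exp(sqrt(2)*z)


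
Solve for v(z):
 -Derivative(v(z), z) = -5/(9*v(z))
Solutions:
 v(z) = -sqrt(C1 + 10*z)/3
 v(z) = sqrt(C1 + 10*z)/3


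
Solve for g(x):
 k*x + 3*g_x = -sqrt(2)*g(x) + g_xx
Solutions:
 g(x) = C1*exp(x*(3 - sqrt(4*sqrt(2) + 9))/2) + C2*exp(x*(3 + sqrt(4*sqrt(2) + 9))/2) - sqrt(2)*k*x/2 + 3*k/2


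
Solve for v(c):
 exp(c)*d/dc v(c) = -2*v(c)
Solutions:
 v(c) = C1*exp(2*exp(-c))


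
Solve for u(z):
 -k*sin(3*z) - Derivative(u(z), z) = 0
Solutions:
 u(z) = C1 + k*cos(3*z)/3


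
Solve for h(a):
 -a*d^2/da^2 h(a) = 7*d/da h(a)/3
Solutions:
 h(a) = C1 + C2/a^(4/3)


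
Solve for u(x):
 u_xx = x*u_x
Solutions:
 u(x) = C1 + C2*erfi(sqrt(2)*x/2)


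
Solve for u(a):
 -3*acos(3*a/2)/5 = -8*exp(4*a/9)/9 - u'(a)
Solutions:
 u(a) = C1 + 3*a*acos(3*a/2)/5 - sqrt(4 - 9*a^2)/5 - 2*exp(4*a/9)


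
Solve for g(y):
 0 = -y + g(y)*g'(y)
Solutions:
 g(y) = -sqrt(C1 + y^2)
 g(y) = sqrt(C1 + y^2)


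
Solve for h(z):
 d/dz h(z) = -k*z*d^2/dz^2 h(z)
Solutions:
 h(z) = C1 + z^(((re(k) - 1)*re(k) + im(k)^2)/(re(k)^2 + im(k)^2))*(C2*sin(log(z)*Abs(im(k))/(re(k)^2 + im(k)^2)) + C3*cos(log(z)*im(k)/(re(k)^2 + im(k)^2)))


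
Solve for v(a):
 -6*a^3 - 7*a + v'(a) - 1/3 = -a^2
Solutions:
 v(a) = C1 + 3*a^4/2 - a^3/3 + 7*a^2/2 + a/3


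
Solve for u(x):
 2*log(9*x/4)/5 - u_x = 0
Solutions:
 u(x) = C1 + 2*x*log(x)/5 - 4*x*log(2)/5 - 2*x/5 + 4*x*log(3)/5


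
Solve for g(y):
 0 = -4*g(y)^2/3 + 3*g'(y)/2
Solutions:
 g(y) = -9/(C1 + 8*y)


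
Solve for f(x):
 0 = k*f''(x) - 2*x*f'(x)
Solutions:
 f(x) = C1 + C2*erf(x*sqrt(-1/k))/sqrt(-1/k)


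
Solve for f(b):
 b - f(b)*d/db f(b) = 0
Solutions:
 f(b) = -sqrt(C1 + b^2)
 f(b) = sqrt(C1 + b^2)


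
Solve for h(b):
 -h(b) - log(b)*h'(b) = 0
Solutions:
 h(b) = C1*exp(-li(b))


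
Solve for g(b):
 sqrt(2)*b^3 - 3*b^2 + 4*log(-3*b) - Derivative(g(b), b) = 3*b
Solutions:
 g(b) = C1 + sqrt(2)*b^4/4 - b^3 - 3*b^2/2 + 4*b*log(-b) + 4*b*(-1 + log(3))


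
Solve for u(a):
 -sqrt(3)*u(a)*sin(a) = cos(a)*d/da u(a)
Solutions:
 u(a) = C1*cos(a)^(sqrt(3))


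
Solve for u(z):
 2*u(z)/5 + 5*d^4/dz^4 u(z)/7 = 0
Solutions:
 u(z) = (C1*sin(2^(3/4)*sqrt(5)*7^(1/4)*z/10) + C2*cos(2^(3/4)*sqrt(5)*7^(1/4)*z/10))*exp(-2^(3/4)*sqrt(5)*7^(1/4)*z/10) + (C3*sin(2^(3/4)*sqrt(5)*7^(1/4)*z/10) + C4*cos(2^(3/4)*sqrt(5)*7^(1/4)*z/10))*exp(2^(3/4)*sqrt(5)*7^(1/4)*z/10)


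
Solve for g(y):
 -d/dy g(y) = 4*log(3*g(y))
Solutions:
 Integral(1/(log(_y) + log(3)), (_y, g(y)))/4 = C1 - y


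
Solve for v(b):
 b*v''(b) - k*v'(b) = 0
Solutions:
 v(b) = C1 + b^(re(k) + 1)*(C2*sin(log(b)*Abs(im(k))) + C3*cos(log(b)*im(k)))


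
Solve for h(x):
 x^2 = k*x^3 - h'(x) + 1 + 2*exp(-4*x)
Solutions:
 h(x) = C1 + k*x^4/4 - x^3/3 + x - exp(-4*x)/2


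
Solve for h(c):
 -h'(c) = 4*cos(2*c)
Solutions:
 h(c) = C1 - 2*sin(2*c)


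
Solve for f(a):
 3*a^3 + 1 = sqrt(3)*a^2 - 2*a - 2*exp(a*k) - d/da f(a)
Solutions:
 f(a) = C1 - 3*a^4/4 + sqrt(3)*a^3/3 - a^2 - a - 2*exp(a*k)/k


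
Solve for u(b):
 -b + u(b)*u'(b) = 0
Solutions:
 u(b) = -sqrt(C1 + b^2)
 u(b) = sqrt(C1 + b^2)


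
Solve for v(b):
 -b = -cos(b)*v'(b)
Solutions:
 v(b) = C1 + Integral(b/cos(b), b)


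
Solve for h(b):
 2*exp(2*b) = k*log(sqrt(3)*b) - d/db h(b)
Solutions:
 h(b) = C1 + b*k*log(b) + b*k*(-1 + log(3)/2) - exp(2*b)


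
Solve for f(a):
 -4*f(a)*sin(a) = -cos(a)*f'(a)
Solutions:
 f(a) = C1/cos(a)^4


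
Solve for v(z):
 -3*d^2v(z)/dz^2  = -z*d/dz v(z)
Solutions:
 v(z) = C1 + C2*erfi(sqrt(6)*z/6)


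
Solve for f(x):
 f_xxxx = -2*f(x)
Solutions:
 f(x) = (C1*sin(2^(3/4)*x/2) + C2*cos(2^(3/4)*x/2))*exp(-2^(3/4)*x/2) + (C3*sin(2^(3/4)*x/2) + C4*cos(2^(3/4)*x/2))*exp(2^(3/4)*x/2)


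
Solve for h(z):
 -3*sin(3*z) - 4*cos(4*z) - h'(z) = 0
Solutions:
 h(z) = C1 - sin(4*z) + cos(3*z)


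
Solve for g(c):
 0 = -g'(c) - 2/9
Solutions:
 g(c) = C1 - 2*c/9


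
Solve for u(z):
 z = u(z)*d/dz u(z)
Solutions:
 u(z) = -sqrt(C1 + z^2)
 u(z) = sqrt(C1 + z^2)


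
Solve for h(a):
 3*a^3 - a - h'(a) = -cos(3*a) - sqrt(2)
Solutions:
 h(a) = C1 + 3*a^4/4 - a^2/2 + sqrt(2)*a + sin(3*a)/3


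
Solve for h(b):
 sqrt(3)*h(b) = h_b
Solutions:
 h(b) = C1*exp(sqrt(3)*b)


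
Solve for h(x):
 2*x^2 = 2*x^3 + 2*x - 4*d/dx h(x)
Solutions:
 h(x) = C1 + x^4/8 - x^3/6 + x^2/4


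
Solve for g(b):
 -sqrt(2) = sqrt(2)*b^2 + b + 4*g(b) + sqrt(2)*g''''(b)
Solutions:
 g(b) = -sqrt(2)*b^2/4 - b/4 + (C1*sin(2^(7/8)*b/2) + C2*cos(2^(7/8)*b/2))*exp(-2^(7/8)*b/2) + (C3*sin(2^(7/8)*b/2) + C4*cos(2^(7/8)*b/2))*exp(2^(7/8)*b/2) - sqrt(2)/4


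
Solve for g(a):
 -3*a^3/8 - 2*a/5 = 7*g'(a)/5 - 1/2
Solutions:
 g(a) = C1 - 15*a^4/224 - a^2/7 + 5*a/14


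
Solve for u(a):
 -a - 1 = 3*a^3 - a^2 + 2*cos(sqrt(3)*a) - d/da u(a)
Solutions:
 u(a) = C1 + 3*a^4/4 - a^3/3 + a^2/2 + a + 2*sqrt(3)*sin(sqrt(3)*a)/3


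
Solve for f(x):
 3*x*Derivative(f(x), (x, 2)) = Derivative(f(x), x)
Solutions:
 f(x) = C1 + C2*x^(4/3)


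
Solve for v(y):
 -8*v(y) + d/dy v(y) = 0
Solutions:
 v(y) = C1*exp(8*y)


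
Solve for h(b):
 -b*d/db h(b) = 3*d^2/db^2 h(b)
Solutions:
 h(b) = C1 + C2*erf(sqrt(6)*b/6)


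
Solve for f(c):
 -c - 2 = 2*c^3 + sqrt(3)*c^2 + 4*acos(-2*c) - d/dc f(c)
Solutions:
 f(c) = C1 + c^4/2 + sqrt(3)*c^3/3 + c^2/2 + 4*c*acos(-2*c) + 2*c + 2*sqrt(1 - 4*c^2)


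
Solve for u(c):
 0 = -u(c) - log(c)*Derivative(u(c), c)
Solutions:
 u(c) = C1*exp(-li(c))


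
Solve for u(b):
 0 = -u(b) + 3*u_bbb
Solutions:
 u(b) = C3*exp(3^(2/3)*b/3) + (C1*sin(3^(1/6)*b/2) + C2*cos(3^(1/6)*b/2))*exp(-3^(2/3)*b/6)


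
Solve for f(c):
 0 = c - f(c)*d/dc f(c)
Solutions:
 f(c) = -sqrt(C1 + c^2)
 f(c) = sqrt(C1 + c^2)


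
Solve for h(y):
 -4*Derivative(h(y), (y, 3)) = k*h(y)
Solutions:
 h(y) = C1*exp(2^(1/3)*y*(-k)^(1/3)/2) + C2*exp(2^(1/3)*y*(-k)^(1/3)*(-1 + sqrt(3)*I)/4) + C3*exp(-2^(1/3)*y*(-k)^(1/3)*(1 + sqrt(3)*I)/4)


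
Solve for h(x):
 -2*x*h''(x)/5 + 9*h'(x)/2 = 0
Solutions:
 h(x) = C1 + C2*x^(49/4)


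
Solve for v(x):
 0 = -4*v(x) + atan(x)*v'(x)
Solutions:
 v(x) = C1*exp(4*Integral(1/atan(x), x))


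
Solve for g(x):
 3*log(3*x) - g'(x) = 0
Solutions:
 g(x) = C1 + 3*x*log(x) - 3*x + x*log(27)


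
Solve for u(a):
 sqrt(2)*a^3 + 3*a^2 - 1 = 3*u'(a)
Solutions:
 u(a) = C1 + sqrt(2)*a^4/12 + a^3/3 - a/3


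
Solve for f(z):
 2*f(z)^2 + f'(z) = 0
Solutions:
 f(z) = 1/(C1 + 2*z)


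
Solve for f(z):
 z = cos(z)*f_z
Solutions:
 f(z) = C1 + Integral(z/cos(z), z)


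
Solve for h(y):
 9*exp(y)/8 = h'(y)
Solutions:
 h(y) = C1 + 9*exp(y)/8


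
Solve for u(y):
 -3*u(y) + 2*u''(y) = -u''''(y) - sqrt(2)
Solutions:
 u(y) = C1*exp(-y) + C2*exp(y) + C3*sin(sqrt(3)*y) + C4*cos(sqrt(3)*y) + sqrt(2)/3


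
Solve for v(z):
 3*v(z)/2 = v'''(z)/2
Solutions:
 v(z) = C3*exp(3^(1/3)*z) + (C1*sin(3^(5/6)*z/2) + C2*cos(3^(5/6)*z/2))*exp(-3^(1/3)*z/2)


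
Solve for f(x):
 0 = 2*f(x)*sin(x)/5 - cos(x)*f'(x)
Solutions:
 f(x) = C1/cos(x)^(2/5)


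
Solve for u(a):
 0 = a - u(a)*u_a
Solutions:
 u(a) = -sqrt(C1 + a^2)
 u(a) = sqrt(C1 + a^2)


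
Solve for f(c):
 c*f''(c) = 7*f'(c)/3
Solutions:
 f(c) = C1 + C2*c^(10/3)


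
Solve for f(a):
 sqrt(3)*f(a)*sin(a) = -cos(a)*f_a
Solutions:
 f(a) = C1*cos(a)^(sqrt(3))


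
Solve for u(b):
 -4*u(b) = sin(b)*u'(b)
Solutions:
 u(b) = C1*(cos(b)^2 + 2*cos(b) + 1)/(cos(b)^2 - 2*cos(b) + 1)


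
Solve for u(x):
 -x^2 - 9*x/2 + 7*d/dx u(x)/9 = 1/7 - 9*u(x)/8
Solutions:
 u(x) = C1*exp(-81*x/56) + 8*x^2/9 + 2020*x/729 - 739352/413343


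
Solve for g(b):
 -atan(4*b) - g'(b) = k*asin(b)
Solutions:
 g(b) = C1 - b*atan(4*b) - k*(b*asin(b) + sqrt(1 - b^2)) + log(16*b^2 + 1)/8


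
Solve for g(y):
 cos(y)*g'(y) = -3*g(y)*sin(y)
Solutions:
 g(y) = C1*cos(y)^3


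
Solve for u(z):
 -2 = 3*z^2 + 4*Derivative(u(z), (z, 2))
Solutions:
 u(z) = C1 + C2*z - z^4/16 - z^2/4


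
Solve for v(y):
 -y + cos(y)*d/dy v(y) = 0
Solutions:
 v(y) = C1 + Integral(y/cos(y), y)


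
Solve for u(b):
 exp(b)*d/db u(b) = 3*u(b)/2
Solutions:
 u(b) = C1*exp(-3*exp(-b)/2)


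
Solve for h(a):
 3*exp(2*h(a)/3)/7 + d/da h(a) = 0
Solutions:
 h(a) = 3*log(-sqrt(-1/(C1 - 3*a))) - 3*log(2) + 3*log(42)/2
 h(a) = 3*log(-1/(C1 - 3*a))/2 - 3*log(2) + 3*log(42)/2


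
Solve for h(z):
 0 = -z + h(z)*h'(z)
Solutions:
 h(z) = -sqrt(C1 + z^2)
 h(z) = sqrt(C1 + z^2)


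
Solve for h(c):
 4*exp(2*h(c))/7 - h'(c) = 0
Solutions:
 h(c) = log(-1/(C1 + 4*c))/2 - log(2) + log(14)/2
 h(c) = log(-sqrt(-1/(C1 + 4*c))) - log(2) + log(14)/2


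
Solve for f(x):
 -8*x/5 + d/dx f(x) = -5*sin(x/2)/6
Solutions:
 f(x) = C1 + 4*x^2/5 + 5*cos(x/2)/3


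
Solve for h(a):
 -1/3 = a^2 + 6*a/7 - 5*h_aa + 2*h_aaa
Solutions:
 h(a) = C1 + C2*a + C3*exp(5*a/2) + a^4/60 + 29*a^3/525 + 523*a^2/5250


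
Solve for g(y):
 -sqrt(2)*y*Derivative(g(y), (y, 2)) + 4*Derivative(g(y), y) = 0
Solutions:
 g(y) = C1 + C2*y^(1 + 2*sqrt(2))


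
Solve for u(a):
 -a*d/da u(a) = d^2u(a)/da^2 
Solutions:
 u(a) = C1 + C2*erf(sqrt(2)*a/2)


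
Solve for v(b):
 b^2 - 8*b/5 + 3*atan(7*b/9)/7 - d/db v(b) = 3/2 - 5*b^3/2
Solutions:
 v(b) = C1 + 5*b^4/8 + b^3/3 - 4*b^2/5 + 3*b*atan(7*b/9)/7 - 3*b/2 - 27*log(49*b^2 + 81)/98


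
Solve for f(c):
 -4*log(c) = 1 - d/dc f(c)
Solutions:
 f(c) = C1 + 4*c*log(c) - 3*c


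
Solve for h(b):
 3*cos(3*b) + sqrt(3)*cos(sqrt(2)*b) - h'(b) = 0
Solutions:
 h(b) = C1 + sin(3*b) + sqrt(6)*sin(sqrt(2)*b)/2


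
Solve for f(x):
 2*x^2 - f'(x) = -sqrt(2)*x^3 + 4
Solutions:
 f(x) = C1 + sqrt(2)*x^4/4 + 2*x^3/3 - 4*x


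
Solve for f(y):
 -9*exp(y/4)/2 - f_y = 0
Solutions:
 f(y) = C1 - 18*exp(y/4)


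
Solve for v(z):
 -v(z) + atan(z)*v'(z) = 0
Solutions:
 v(z) = C1*exp(Integral(1/atan(z), z))


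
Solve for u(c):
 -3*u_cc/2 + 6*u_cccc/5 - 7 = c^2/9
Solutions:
 u(c) = C1 + C2*c + C3*exp(-sqrt(5)*c/2) + C4*exp(sqrt(5)*c/2) - c^4/162 - 323*c^2/135


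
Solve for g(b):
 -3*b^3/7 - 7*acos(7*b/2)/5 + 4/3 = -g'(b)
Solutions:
 g(b) = C1 + 3*b^4/28 + 7*b*acos(7*b/2)/5 - 4*b/3 - sqrt(4 - 49*b^2)/5


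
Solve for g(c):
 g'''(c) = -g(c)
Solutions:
 g(c) = C3*exp(-c) + (C1*sin(sqrt(3)*c/2) + C2*cos(sqrt(3)*c/2))*exp(c/2)


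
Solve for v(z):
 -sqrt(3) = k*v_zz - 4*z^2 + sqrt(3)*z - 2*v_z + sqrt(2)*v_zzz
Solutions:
 v(z) = C1 + C2*exp(sqrt(2)*z*(-k + sqrt(k^2 + 8*sqrt(2)))/4) + C3*exp(-sqrt(2)*z*(k + sqrt(k^2 + 8*sqrt(2)))/4) - k^2*z - k*z^2 + sqrt(3)*k*z/4 - 2*z^3/3 + sqrt(3)*z^2/4 - 2*sqrt(2)*z + sqrt(3)*z/2


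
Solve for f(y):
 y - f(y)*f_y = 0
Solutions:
 f(y) = -sqrt(C1 + y^2)
 f(y) = sqrt(C1 + y^2)


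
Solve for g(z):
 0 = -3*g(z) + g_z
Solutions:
 g(z) = C1*exp(3*z)


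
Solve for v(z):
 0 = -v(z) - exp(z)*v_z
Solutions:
 v(z) = C1*exp(exp(-z))


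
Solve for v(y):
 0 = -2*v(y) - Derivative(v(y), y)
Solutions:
 v(y) = C1*exp(-2*y)


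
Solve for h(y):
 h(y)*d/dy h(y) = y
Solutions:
 h(y) = -sqrt(C1 + y^2)
 h(y) = sqrt(C1 + y^2)


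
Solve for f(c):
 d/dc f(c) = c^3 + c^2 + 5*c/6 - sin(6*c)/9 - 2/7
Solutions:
 f(c) = C1 + c^4/4 + c^3/3 + 5*c^2/12 - 2*c/7 + cos(6*c)/54


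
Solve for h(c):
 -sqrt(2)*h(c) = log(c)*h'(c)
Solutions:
 h(c) = C1*exp(-sqrt(2)*li(c))


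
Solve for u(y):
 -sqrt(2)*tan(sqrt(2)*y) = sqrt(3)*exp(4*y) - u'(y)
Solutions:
 u(y) = C1 + sqrt(3)*exp(4*y)/4 - log(cos(sqrt(2)*y))


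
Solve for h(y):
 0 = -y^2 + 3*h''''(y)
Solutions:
 h(y) = C1 + C2*y + C3*y^2 + C4*y^3 + y^6/1080


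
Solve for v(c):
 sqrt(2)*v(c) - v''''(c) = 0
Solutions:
 v(c) = C1*exp(-2^(1/8)*c) + C2*exp(2^(1/8)*c) + C3*sin(2^(1/8)*c) + C4*cos(2^(1/8)*c)


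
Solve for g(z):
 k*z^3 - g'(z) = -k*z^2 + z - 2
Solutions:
 g(z) = C1 + k*z^4/4 + k*z^3/3 - z^2/2 + 2*z


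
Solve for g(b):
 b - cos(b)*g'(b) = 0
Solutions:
 g(b) = C1 + Integral(b/cos(b), b)


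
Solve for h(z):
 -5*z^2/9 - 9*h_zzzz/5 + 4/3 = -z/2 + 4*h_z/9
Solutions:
 h(z) = C1 + C4*exp(-20^(1/3)*3^(2/3)*z/9) - 5*z^3/12 + 9*z^2/16 + 3*z + (C2*sin(20^(1/3)*3^(1/6)*z/6) + C3*cos(20^(1/3)*3^(1/6)*z/6))*exp(20^(1/3)*3^(2/3)*z/18)


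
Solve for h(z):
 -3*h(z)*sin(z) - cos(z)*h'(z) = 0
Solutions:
 h(z) = C1*cos(z)^3


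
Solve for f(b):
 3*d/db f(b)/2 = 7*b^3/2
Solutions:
 f(b) = C1 + 7*b^4/12


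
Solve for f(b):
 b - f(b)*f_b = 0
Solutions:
 f(b) = -sqrt(C1 + b^2)
 f(b) = sqrt(C1 + b^2)


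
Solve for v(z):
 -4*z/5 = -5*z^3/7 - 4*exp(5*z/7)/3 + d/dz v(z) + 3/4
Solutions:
 v(z) = C1 + 5*z^4/28 - 2*z^2/5 - 3*z/4 + 28*exp(5*z/7)/15


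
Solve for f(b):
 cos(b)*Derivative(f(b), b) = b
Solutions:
 f(b) = C1 + Integral(b/cos(b), b)


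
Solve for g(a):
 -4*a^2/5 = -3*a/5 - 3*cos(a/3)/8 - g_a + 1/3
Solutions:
 g(a) = C1 + 4*a^3/15 - 3*a^2/10 + a/3 - 9*sin(a/3)/8


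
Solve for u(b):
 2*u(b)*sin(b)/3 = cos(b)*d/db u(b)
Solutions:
 u(b) = C1/cos(b)^(2/3)


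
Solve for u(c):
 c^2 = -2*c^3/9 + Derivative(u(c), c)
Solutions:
 u(c) = C1 + c^4/18 + c^3/3


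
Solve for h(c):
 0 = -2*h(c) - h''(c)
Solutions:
 h(c) = C1*sin(sqrt(2)*c) + C2*cos(sqrt(2)*c)


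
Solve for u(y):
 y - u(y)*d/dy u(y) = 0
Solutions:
 u(y) = -sqrt(C1 + y^2)
 u(y) = sqrt(C1 + y^2)


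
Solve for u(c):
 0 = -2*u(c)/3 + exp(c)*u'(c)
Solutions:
 u(c) = C1*exp(-2*exp(-c)/3)


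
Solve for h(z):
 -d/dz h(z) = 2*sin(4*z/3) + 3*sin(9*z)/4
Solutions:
 h(z) = C1 + 3*cos(4*z/3)/2 + cos(9*z)/12


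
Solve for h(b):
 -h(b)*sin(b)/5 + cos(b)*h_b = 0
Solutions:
 h(b) = C1/cos(b)^(1/5)


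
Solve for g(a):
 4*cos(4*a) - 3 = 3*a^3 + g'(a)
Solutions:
 g(a) = C1 - 3*a^4/4 - 3*a + sin(4*a)


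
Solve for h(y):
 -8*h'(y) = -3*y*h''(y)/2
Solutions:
 h(y) = C1 + C2*y^(19/3)


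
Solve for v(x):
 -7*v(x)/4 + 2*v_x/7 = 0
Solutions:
 v(x) = C1*exp(49*x/8)


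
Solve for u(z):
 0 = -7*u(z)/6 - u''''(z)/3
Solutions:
 u(z) = (C1*sin(14^(1/4)*z/2) + C2*cos(14^(1/4)*z/2))*exp(-14^(1/4)*z/2) + (C3*sin(14^(1/4)*z/2) + C4*cos(14^(1/4)*z/2))*exp(14^(1/4)*z/2)


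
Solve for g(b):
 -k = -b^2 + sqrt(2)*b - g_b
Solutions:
 g(b) = C1 - b^3/3 + sqrt(2)*b^2/2 + b*k


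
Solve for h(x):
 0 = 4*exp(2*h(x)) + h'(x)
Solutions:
 h(x) = log(-sqrt(-1/(C1 - 4*x))) - log(2)/2
 h(x) = log(-1/(C1 - 4*x))/2 - log(2)/2


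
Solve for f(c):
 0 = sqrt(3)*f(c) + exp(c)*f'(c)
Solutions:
 f(c) = C1*exp(sqrt(3)*exp(-c))


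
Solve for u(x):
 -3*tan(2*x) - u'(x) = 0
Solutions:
 u(x) = C1 + 3*log(cos(2*x))/2


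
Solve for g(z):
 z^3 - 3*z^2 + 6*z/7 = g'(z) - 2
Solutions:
 g(z) = C1 + z^4/4 - z^3 + 3*z^2/7 + 2*z


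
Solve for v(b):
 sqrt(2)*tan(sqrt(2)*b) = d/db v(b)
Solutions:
 v(b) = C1 - log(cos(sqrt(2)*b))


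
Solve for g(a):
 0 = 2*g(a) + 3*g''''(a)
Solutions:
 g(a) = (C1*sin(6^(3/4)*a/6) + C2*cos(6^(3/4)*a/6))*exp(-6^(3/4)*a/6) + (C3*sin(6^(3/4)*a/6) + C4*cos(6^(3/4)*a/6))*exp(6^(3/4)*a/6)


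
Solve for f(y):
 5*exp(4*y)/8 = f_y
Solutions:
 f(y) = C1 + 5*exp(4*y)/32


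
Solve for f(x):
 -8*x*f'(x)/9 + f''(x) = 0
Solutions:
 f(x) = C1 + C2*erfi(2*x/3)


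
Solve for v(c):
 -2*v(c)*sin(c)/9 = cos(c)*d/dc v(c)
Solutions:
 v(c) = C1*cos(c)^(2/9)


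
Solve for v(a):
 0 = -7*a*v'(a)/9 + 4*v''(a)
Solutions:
 v(a) = C1 + C2*erfi(sqrt(14)*a/12)


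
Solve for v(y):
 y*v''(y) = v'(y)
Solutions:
 v(y) = C1 + C2*y^2


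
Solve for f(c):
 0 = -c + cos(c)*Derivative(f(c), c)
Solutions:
 f(c) = C1 + Integral(c/cos(c), c)


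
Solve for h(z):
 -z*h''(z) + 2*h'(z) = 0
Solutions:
 h(z) = C1 + C2*z^3


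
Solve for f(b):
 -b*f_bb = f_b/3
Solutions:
 f(b) = C1 + C2*b^(2/3)


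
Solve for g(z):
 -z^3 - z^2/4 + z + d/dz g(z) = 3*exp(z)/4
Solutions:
 g(z) = C1 + z^4/4 + z^3/12 - z^2/2 + 3*exp(z)/4


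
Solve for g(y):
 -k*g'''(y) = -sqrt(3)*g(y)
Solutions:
 g(y) = C1*exp(3^(1/6)*y*(1/k)^(1/3)) + C2*exp(y*(-3^(1/6) + 3^(2/3)*I)*(1/k)^(1/3)/2) + C3*exp(-y*(3^(1/6) + 3^(2/3)*I)*(1/k)^(1/3)/2)


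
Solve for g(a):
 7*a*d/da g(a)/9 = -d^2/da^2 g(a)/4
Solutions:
 g(a) = C1 + C2*erf(sqrt(14)*a/3)


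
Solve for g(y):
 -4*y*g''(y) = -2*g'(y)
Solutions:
 g(y) = C1 + C2*y^(3/2)


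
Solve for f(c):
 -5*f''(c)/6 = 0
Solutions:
 f(c) = C1 + C2*c


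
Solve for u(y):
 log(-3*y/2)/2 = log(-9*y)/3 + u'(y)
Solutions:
 u(y) = C1 + y*log(-y)/6 + y*(-log(24) - 1)/6


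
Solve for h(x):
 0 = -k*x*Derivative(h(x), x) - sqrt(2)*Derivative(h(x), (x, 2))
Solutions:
 h(x) = Piecewise((-2^(3/4)*sqrt(pi)*C1*erf(2^(1/4)*sqrt(k)*x/2)/(2*sqrt(k)) - C2, (k > 0) | (k < 0)), (-C1*x - C2, True))


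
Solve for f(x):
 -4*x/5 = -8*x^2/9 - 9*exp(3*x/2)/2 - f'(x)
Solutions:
 f(x) = C1 - 8*x^3/27 + 2*x^2/5 - 3*exp(3*x/2)


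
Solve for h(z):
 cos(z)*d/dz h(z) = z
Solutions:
 h(z) = C1 + Integral(z/cos(z), z)


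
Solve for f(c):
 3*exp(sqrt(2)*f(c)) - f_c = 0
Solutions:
 f(c) = sqrt(2)*(2*log(-1/(C1 + 3*c)) - log(2))/4


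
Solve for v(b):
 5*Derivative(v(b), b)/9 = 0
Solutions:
 v(b) = C1


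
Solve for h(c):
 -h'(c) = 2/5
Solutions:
 h(c) = C1 - 2*c/5


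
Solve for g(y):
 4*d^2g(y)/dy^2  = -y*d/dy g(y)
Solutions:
 g(y) = C1 + C2*erf(sqrt(2)*y/4)


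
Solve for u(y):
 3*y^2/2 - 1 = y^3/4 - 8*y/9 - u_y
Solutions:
 u(y) = C1 + y^4/16 - y^3/2 - 4*y^2/9 + y


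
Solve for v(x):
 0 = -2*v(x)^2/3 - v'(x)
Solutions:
 v(x) = 3/(C1 + 2*x)


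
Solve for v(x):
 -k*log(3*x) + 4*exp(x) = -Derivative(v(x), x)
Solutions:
 v(x) = C1 + k*x*log(x) + k*x*(-1 + log(3)) - 4*exp(x)


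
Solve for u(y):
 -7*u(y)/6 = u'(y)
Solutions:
 u(y) = C1*exp(-7*y/6)


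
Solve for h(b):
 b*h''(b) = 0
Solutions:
 h(b) = C1 + C2*b


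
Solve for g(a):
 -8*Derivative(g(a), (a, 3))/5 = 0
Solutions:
 g(a) = C1 + C2*a + C3*a^2


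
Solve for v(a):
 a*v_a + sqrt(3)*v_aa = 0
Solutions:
 v(a) = C1 + C2*erf(sqrt(2)*3^(3/4)*a/6)


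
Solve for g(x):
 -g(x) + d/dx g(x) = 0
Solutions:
 g(x) = C1*exp(x)


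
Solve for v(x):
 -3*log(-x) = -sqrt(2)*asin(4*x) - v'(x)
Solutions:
 v(x) = C1 + 3*x*log(-x) - 3*x - sqrt(2)*(x*asin(4*x) + sqrt(1 - 16*x^2)/4)


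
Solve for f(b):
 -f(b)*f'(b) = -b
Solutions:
 f(b) = -sqrt(C1 + b^2)
 f(b) = sqrt(C1 + b^2)


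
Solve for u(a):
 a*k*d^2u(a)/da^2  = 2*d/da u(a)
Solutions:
 u(a) = C1 + a^(((re(k) + 2)*re(k) + im(k)^2)/(re(k)^2 + im(k)^2))*(C2*sin(2*log(a)*Abs(im(k))/(re(k)^2 + im(k)^2)) + C3*cos(2*log(a)*im(k)/(re(k)^2 + im(k)^2)))


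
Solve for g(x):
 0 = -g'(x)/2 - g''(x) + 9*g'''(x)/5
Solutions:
 g(x) = C1 + C2*exp(x*(5 - sqrt(115))/18) + C3*exp(x*(5 + sqrt(115))/18)


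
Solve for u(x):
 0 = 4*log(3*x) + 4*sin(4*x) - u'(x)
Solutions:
 u(x) = C1 + 4*x*log(x) - 4*x + 4*x*log(3) - cos(4*x)


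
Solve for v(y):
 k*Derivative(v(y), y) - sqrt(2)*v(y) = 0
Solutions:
 v(y) = C1*exp(sqrt(2)*y/k)


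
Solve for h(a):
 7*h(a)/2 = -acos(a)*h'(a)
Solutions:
 h(a) = C1*exp(-7*Integral(1/acos(a), a)/2)


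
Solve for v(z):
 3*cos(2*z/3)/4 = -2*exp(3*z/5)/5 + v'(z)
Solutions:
 v(z) = C1 + 2*exp(3*z/5)/3 + 9*sin(2*z/3)/8


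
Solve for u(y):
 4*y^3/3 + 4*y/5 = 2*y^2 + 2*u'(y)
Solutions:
 u(y) = C1 + y^4/6 - y^3/3 + y^2/5


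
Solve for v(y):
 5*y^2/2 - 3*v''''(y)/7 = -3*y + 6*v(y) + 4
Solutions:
 v(y) = 5*y^2/12 + y/2 + (C1*sin(2^(3/4)*7^(1/4)*y/2) + C2*cos(2^(3/4)*7^(1/4)*y/2))*exp(-2^(3/4)*7^(1/4)*y/2) + (C3*sin(2^(3/4)*7^(1/4)*y/2) + C4*cos(2^(3/4)*7^(1/4)*y/2))*exp(2^(3/4)*7^(1/4)*y/2) - 2/3


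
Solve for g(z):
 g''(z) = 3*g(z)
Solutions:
 g(z) = C1*exp(-sqrt(3)*z) + C2*exp(sqrt(3)*z)


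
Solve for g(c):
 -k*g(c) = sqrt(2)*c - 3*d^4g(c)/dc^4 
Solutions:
 g(c) = C1*exp(-3^(3/4)*c*k^(1/4)/3) + C2*exp(3^(3/4)*c*k^(1/4)/3) + C3*exp(-3^(3/4)*I*c*k^(1/4)/3) + C4*exp(3^(3/4)*I*c*k^(1/4)/3) - sqrt(2)*c/k


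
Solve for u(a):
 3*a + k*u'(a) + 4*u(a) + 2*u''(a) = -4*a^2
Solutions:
 u(a) = C1*exp(a*(-k + sqrt(k^2 - 32))/4) + C2*exp(-a*(k + sqrt(k^2 - 32))/4) - a^2 + a*k/2 - 3*a/4 - k^2/8 + 3*k/16 + 1


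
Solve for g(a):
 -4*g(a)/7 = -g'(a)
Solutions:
 g(a) = C1*exp(4*a/7)


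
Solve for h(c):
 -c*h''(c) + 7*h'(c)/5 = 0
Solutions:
 h(c) = C1 + C2*c^(12/5)


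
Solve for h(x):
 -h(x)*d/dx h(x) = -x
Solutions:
 h(x) = -sqrt(C1 + x^2)
 h(x) = sqrt(C1 + x^2)


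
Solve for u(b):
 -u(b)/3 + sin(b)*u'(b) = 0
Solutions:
 u(b) = C1*(cos(b) - 1)^(1/6)/(cos(b) + 1)^(1/6)


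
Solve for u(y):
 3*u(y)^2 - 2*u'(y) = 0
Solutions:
 u(y) = -2/(C1 + 3*y)


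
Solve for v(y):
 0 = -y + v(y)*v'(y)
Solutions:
 v(y) = -sqrt(C1 + y^2)
 v(y) = sqrt(C1 + y^2)


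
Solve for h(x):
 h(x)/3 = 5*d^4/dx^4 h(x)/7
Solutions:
 h(x) = C1*exp(-15^(3/4)*7^(1/4)*x/15) + C2*exp(15^(3/4)*7^(1/4)*x/15) + C3*sin(15^(3/4)*7^(1/4)*x/15) + C4*cos(15^(3/4)*7^(1/4)*x/15)


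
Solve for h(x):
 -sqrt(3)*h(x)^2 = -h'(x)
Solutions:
 h(x) = -1/(C1 + sqrt(3)*x)


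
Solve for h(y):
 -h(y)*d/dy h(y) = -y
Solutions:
 h(y) = -sqrt(C1 + y^2)
 h(y) = sqrt(C1 + y^2)


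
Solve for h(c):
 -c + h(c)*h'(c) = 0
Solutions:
 h(c) = -sqrt(C1 + c^2)
 h(c) = sqrt(C1 + c^2)


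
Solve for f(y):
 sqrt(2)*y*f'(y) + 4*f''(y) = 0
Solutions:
 f(y) = C1 + C2*erf(2^(3/4)*y/4)


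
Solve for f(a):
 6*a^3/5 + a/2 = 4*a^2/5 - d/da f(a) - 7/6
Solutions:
 f(a) = C1 - 3*a^4/10 + 4*a^3/15 - a^2/4 - 7*a/6


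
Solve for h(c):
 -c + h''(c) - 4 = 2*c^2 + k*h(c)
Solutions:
 h(c) = C1*exp(-c*sqrt(k)) + C2*exp(c*sqrt(k)) - 2*c^2/k - c/k - 4/k - 4/k^2


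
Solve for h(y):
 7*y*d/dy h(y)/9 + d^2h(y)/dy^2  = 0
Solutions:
 h(y) = C1 + C2*erf(sqrt(14)*y/6)


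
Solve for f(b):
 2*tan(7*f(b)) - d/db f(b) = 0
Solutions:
 f(b) = -asin(C1*exp(14*b))/7 + pi/7
 f(b) = asin(C1*exp(14*b))/7


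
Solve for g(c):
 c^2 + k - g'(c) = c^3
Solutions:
 g(c) = C1 - c^4/4 + c^3/3 + c*k


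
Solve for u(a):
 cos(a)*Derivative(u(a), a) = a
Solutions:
 u(a) = C1 + Integral(a/cos(a), a)


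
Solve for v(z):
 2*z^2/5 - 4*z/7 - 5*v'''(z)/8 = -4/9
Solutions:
 v(z) = C1 + C2*z + C3*z^2 + 4*z^5/375 - 4*z^4/105 + 16*z^3/135


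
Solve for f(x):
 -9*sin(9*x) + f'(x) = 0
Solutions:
 f(x) = C1 - cos(9*x)


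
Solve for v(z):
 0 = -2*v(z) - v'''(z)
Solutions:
 v(z) = C3*exp(-2^(1/3)*z) + (C1*sin(2^(1/3)*sqrt(3)*z/2) + C2*cos(2^(1/3)*sqrt(3)*z/2))*exp(2^(1/3)*z/2)


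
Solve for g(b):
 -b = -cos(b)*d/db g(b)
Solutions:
 g(b) = C1 + Integral(b/cos(b), b)


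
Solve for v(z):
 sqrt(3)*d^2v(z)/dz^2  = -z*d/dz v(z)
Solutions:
 v(z) = C1 + C2*erf(sqrt(2)*3^(3/4)*z/6)


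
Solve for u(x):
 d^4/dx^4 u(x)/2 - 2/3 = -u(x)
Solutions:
 u(x) = (C1*sin(2^(3/4)*x/2) + C2*cos(2^(3/4)*x/2))*exp(-2^(3/4)*x/2) + (C3*sin(2^(3/4)*x/2) + C4*cos(2^(3/4)*x/2))*exp(2^(3/4)*x/2) + 2/3


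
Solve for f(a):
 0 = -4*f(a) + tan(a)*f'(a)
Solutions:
 f(a) = C1*sin(a)^4


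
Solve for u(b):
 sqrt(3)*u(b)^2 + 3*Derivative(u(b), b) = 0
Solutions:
 u(b) = 3/(C1 + sqrt(3)*b)


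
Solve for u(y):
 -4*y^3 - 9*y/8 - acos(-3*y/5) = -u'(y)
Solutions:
 u(y) = C1 + y^4 + 9*y^2/16 + y*acos(-3*y/5) + sqrt(25 - 9*y^2)/3


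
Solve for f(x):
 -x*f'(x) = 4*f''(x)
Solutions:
 f(x) = C1 + C2*erf(sqrt(2)*x/4)


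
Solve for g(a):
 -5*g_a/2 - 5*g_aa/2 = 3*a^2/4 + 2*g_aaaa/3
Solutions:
 g(a) = C1 + C2*exp(-5^(1/3)*a*(-(3 + sqrt(14))^(1/3) + 5^(1/3)/(3 + sqrt(14))^(1/3))/4)*sin(sqrt(3)*5^(1/3)*a*(5^(1/3)/(3 + sqrt(14))^(1/3) + (3 + sqrt(14))^(1/3))/4) + C3*exp(-5^(1/3)*a*(-(3 + sqrt(14))^(1/3) + 5^(1/3)/(3 + sqrt(14))^(1/3))/4)*cos(sqrt(3)*5^(1/3)*a*(5^(1/3)/(3 + sqrt(14))^(1/3) + (3 + sqrt(14))^(1/3))/4) + C4*exp(5^(1/3)*a*(-(3 + sqrt(14))^(1/3) + 5^(1/3)/(3 + sqrt(14))^(1/3))/2) - a^3/10 + 3*a^2/10 - 3*a/5


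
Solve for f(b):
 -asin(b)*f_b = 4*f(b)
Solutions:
 f(b) = C1*exp(-4*Integral(1/asin(b), b))


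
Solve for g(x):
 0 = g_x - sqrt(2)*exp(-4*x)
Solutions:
 g(x) = C1 - sqrt(2)*exp(-4*x)/4


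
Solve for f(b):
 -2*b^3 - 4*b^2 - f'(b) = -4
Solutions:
 f(b) = C1 - b^4/2 - 4*b^3/3 + 4*b


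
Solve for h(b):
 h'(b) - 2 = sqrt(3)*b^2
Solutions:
 h(b) = C1 + sqrt(3)*b^3/3 + 2*b


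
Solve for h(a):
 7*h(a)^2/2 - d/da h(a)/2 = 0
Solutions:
 h(a) = -1/(C1 + 7*a)


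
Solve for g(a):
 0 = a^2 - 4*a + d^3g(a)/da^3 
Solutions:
 g(a) = C1 + C2*a + C3*a^2 - a^5/60 + a^4/6


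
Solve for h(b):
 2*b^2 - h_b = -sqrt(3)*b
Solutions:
 h(b) = C1 + 2*b^3/3 + sqrt(3)*b^2/2


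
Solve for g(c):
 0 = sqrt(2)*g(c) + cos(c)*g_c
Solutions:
 g(c) = C1*(sin(c) - 1)^(sqrt(2)/2)/(sin(c) + 1)^(sqrt(2)/2)


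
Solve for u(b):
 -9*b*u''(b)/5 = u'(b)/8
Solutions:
 u(b) = C1 + C2*b^(67/72)


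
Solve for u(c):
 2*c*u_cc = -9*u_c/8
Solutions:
 u(c) = C1 + C2*c^(7/16)


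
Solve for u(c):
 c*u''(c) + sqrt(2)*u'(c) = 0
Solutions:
 u(c) = C1 + C2*c^(1 - sqrt(2))


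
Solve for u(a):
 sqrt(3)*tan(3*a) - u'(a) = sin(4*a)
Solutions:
 u(a) = C1 - sqrt(3)*log(cos(3*a))/3 + cos(4*a)/4


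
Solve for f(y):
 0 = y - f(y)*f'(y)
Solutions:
 f(y) = -sqrt(C1 + y^2)
 f(y) = sqrt(C1 + y^2)


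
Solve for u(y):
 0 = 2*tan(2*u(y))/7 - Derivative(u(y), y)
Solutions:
 u(y) = -asin(C1*exp(4*y/7))/2 + pi/2
 u(y) = asin(C1*exp(4*y/7))/2


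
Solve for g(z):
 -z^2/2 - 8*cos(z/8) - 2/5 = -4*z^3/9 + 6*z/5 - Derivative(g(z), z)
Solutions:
 g(z) = C1 - z^4/9 + z^3/6 + 3*z^2/5 + 2*z/5 + 64*sin(z/8)


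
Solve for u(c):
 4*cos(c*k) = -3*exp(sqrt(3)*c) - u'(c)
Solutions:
 u(c) = C1 - sqrt(3)*exp(sqrt(3)*c) - 4*sin(c*k)/k


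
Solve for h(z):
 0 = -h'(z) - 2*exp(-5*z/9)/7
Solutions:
 h(z) = C1 + 18*exp(-5*z/9)/35


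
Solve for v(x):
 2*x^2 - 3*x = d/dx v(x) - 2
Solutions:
 v(x) = C1 + 2*x^3/3 - 3*x^2/2 + 2*x


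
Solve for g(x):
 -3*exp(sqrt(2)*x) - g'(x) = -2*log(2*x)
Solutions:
 g(x) = C1 + 2*x*log(x) + 2*x*(-1 + log(2)) - 3*sqrt(2)*exp(sqrt(2)*x)/2


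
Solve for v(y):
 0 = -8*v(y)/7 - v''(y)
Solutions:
 v(y) = C1*sin(2*sqrt(14)*y/7) + C2*cos(2*sqrt(14)*y/7)


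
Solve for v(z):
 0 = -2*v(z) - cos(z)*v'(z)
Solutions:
 v(z) = C1*(sin(z) - 1)/(sin(z) + 1)


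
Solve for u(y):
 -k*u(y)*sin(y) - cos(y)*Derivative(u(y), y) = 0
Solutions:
 u(y) = C1*exp(k*log(cos(y)))


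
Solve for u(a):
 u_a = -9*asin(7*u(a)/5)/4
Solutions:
 Integral(1/asin(7*_y/5), (_y, u(a))) = C1 - 9*a/4


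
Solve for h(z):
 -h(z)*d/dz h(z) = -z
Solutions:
 h(z) = -sqrt(C1 + z^2)
 h(z) = sqrt(C1 + z^2)


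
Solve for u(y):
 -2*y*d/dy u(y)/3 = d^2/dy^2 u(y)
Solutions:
 u(y) = C1 + C2*erf(sqrt(3)*y/3)


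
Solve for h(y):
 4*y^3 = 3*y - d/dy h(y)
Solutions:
 h(y) = C1 - y^4 + 3*y^2/2


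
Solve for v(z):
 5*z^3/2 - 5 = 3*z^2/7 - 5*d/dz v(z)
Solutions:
 v(z) = C1 - z^4/8 + z^3/35 + z


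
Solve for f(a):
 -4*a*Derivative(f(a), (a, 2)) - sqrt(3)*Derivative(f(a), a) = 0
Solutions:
 f(a) = C1 + C2*a^(1 - sqrt(3)/4)


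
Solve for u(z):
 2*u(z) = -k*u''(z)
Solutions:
 u(z) = C1*exp(-sqrt(2)*z*sqrt(-1/k)) + C2*exp(sqrt(2)*z*sqrt(-1/k))


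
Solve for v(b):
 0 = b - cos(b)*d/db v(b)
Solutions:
 v(b) = C1 + Integral(b/cos(b), b)


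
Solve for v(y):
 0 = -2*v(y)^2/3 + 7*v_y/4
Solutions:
 v(y) = -21/(C1 + 8*y)


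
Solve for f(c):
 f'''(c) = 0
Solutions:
 f(c) = C1 + C2*c + C3*c^2


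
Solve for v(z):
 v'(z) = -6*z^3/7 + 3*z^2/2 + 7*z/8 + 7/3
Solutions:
 v(z) = C1 - 3*z^4/14 + z^3/2 + 7*z^2/16 + 7*z/3


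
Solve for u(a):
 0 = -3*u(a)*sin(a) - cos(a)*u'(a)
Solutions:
 u(a) = C1*cos(a)^3


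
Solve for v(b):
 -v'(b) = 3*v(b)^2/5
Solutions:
 v(b) = 5/(C1 + 3*b)


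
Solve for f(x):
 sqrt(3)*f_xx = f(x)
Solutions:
 f(x) = C1*exp(-3^(3/4)*x/3) + C2*exp(3^(3/4)*x/3)


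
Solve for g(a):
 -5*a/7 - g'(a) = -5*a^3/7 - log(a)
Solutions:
 g(a) = C1 + 5*a^4/28 - 5*a^2/14 + a*log(a) - a


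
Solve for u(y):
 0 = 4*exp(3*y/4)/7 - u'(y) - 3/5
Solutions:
 u(y) = C1 - 3*y/5 + 16*exp(3*y/4)/21


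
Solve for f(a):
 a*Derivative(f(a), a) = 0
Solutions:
 f(a) = C1


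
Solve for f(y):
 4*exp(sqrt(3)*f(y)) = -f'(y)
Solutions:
 f(y) = sqrt(3)*(2*log(1/(C1 + 4*y)) - log(3))/6


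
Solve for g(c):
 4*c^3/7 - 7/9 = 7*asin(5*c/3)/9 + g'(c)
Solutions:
 g(c) = C1 + c^4/7 - 7*c*asin(5*c/3)/9 - 7*c/9 - 7*sqrt(9 - 25*c^2)/45


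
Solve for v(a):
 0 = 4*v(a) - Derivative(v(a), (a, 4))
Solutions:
 v(a) = C1*exp(-sqrt(2)*a) + C2*exp(sqrt(2)*a) + C3*sin(sqrt(2)*a) + C4*cos(sqrt(2)*a)


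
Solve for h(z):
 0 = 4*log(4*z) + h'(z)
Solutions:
 h(z) = C1 - 4*z*log(z) - z*log(256) + 4*z


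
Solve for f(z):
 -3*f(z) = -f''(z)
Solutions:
 f(z) = C1*exp(-sqrt(3)*z) + C2*exp(sqrt(3)*z)


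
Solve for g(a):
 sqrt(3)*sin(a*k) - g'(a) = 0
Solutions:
 g(a) = C1 - sqrt(3)*cos(a*k)/k


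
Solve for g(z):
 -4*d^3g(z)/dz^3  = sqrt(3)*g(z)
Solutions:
 g(z) = C3*exp(-2^(1/3)*3^(1/6)*z/2) + (C1*sin(2^(1/3)*3^(2/3)*z/4) + C2*cos(2^(1/3)*3^(2/3)*z/4))*exp(2^(1/3)*3^(1/6)*z/4)


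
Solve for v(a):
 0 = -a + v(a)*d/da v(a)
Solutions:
 v(a) = -sqrt(C1 + a^2)
 v(a) = sqrt(C1 + a^2)


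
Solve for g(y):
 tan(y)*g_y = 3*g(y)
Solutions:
 g(y) = C1*sin(y)^3


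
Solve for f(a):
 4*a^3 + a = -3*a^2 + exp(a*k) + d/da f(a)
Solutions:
 f(a) = C1 + a^4 + a^3 + a^2/2 - exp(a*k)/k


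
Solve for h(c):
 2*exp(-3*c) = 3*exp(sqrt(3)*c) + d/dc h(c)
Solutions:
 h(c) = C1 - sqrt(3)*exp(sqrt(3)*c) - 2*exp(-3*c)/3


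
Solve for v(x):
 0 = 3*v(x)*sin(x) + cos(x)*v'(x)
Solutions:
 v(x) = C1*cos(x)^3


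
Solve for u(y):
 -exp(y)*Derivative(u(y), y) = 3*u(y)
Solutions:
 u(y) = C1*exp(3*exp(-y))


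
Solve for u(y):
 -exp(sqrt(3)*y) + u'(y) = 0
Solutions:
 u(y) = C1 + sqrt(3)*exp(sqrt(3)*y)/3


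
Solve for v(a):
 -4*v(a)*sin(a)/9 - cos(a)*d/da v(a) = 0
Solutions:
 v(a) = C1*cos(a)^(4/9)


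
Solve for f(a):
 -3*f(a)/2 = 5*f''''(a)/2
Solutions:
 f(a) = (C1*sin(sqrt(2)*3^(1/4)*5^(3/4)*a/10) + C2*cos(sqrt(2)*3^(1/4)*5^(3/4)*a/10))*exp(-sqrt(2)*3^(1/4)*5^(3/4)*a/10) + (C3*sin(sqrt(2)*3^(1/4)*5^(3/4)*a/10) + C4*cos(sqrt(2)*3^(1/4)*5^(3/4)*a/10))*exp(sqrt(2)*3^(1/4)*5^(3/4)*a/10)


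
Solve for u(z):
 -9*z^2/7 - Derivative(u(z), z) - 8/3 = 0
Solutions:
 u(z) = C1 - 3*z^3/7 - 8*z/3


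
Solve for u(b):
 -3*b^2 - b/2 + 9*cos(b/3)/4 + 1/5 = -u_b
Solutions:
 u(b) = C1 + b^3 + b^2/4 - b/5 - 27*sin(b/3)/4


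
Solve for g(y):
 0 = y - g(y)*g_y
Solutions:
 g(y) = -sqrt(C1 + y^2)
 g(y) = sqrt(C1 + y^2)


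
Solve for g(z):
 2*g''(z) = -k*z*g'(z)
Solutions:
 g(z) = Piecewise((-sqrt(pi)*C1*erf(sqrt(k)*z/2)/sqrt(k) - C2, (k > 0) | (k < 0)), (-C1*z - C2, True))


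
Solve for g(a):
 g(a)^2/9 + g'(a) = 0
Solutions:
 g(a) = 9/(C1 + a)


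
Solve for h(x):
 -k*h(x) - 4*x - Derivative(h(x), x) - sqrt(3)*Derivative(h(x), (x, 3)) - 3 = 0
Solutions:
 h(x) = C1*exp(x*(-2^(2/3)*3^(1/6)*(9*k + sqrt(81*k^2 + 4*sqrt(3)))^(1/3) + 2*6^(1/3)/(9*k + sqrt(81*k^2 + 4*sqrt(3)))^(1/3))/6) + C2*exp(x*(2^(2/3)*3^(1/6)*(9*k + sqrt(81*k^2 + 4*sqrt(3)))^(1/3) - 6^(2/3)*I*(9*k + sqrt(81*k^2 + 4*sqrt(3)))^(1/3) + 16*sqrt(3)/((9*k + sqrt(81*k^2 + 4*sqrt(3)))^(1/3)*(-2^(2/3)*3^(1/6) + 6^(2/3)*I)))/12) + C3*exp(x*(2^(2/3)*3^(1/6)*(9*k + sqrt(81*k^2 + 4*sqrt(3)))^(1/3) + 6^(2/3)*I*(9*k + sqrt(81*k^2 + 4*sqrt(3)))^(1/3) - 16*sqrt(3)/((9*k + sqrt(81*k^2 + 4*sqrt(3)))^(1/3)*(2^(2/3)*3^(1/6) + 6^(2/3)*I)))/12) - 4*x/k - 3/k + 4/k^2


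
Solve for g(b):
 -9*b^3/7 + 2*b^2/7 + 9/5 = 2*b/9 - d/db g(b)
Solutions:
 g(b) = C1 + 9*b^4/28 - 2*b^3/21 + b^2/9 - 9*b/5


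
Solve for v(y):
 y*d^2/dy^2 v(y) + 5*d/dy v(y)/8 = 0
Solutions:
 v(y) = C1 + C2*y^(3/8)


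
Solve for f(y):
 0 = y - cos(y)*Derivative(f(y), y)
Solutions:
 f(y) = C1 + Integral(y/cos(y), y)


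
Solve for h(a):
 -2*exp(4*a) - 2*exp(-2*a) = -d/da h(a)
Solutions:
 h(a) = C1 + exp(4*a)/2 - exp(-2*a)


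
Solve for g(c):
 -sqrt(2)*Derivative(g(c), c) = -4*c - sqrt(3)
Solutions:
 g(c) = C1 + sqrt(2)*c^2 + sqrt(6)*c/2


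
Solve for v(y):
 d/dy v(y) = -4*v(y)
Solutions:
 v(y) = C1*exp(-4*y)


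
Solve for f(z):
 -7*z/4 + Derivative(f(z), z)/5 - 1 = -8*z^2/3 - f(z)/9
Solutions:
 f(z) = C1*exp(-5*z/9) - 24*z^2 + 2043*z/20 - 17487/100


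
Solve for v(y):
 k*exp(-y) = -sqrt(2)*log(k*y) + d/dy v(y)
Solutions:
 v(y) = C1 - k*exp(-y) + sqrt(2)*y*log(k*y) - sqrt(2)*y


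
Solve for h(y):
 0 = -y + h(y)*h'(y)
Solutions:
 h(y) = -sqrt(C1 + y^2)
 h(y) = sqrt(C1 + y^2)


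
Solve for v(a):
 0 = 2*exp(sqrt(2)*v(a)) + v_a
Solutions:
 v(a) = sqrt(2)*(2*log(1/(C1 + 2*a)) - log(2))/4


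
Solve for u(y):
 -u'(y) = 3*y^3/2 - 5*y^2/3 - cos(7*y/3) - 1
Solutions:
 u(y) = C1 - 3*y^4/8 + 5*y^3/9 + y + 3*sin(7*y/3)/7


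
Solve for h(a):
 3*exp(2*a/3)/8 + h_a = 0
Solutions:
 h(a) = C1 - 9*exp(2*a/3)/16


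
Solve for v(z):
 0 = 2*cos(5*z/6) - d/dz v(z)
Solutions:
 v(z) = C1 + 12*sin(5*z/6)/5


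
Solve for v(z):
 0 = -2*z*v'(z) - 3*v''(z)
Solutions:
 v(z) = C1 + C2*erf(sqrt(3)*z/3)


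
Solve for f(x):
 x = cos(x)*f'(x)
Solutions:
 f(x) = C1 + Integral(x/cos(x), x)
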